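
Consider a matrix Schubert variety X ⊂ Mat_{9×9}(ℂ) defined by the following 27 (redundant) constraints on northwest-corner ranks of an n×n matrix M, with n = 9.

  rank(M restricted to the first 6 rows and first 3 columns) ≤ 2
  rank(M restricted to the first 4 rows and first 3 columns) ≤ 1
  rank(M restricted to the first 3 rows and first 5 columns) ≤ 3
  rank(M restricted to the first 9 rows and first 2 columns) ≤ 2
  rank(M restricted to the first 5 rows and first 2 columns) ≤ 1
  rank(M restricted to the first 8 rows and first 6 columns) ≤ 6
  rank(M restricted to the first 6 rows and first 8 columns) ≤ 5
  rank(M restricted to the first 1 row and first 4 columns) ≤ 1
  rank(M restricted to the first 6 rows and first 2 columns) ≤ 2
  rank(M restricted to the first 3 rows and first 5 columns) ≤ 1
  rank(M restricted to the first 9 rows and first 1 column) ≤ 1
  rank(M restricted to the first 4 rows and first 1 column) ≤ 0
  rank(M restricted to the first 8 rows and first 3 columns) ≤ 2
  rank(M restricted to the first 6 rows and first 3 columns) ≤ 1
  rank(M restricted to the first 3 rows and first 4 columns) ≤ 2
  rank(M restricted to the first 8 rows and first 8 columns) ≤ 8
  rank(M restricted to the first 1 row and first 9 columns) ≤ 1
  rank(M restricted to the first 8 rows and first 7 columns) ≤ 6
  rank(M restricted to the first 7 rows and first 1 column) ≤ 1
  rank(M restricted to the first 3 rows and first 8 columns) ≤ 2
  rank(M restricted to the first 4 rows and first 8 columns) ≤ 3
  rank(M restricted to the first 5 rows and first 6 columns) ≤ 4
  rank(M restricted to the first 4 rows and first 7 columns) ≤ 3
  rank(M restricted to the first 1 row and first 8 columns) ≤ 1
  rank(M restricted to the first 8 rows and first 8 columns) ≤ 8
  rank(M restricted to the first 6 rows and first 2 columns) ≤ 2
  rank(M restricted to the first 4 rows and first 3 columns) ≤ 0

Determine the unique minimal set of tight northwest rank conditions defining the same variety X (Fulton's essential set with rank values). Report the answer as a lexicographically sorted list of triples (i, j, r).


Reconstructing r_w from the 27 given conditions:

  R[1]: 0 0 0 1 1 1 1 1 1
  R[2]: 0 0 0 1 1 2 2 2 2
  R[3]: 0 0 0 1 1 2 2 2 3
  R[4]: 0 0 0 1 2 3 3 3 4
  R[5]: 1 1 1 2 3 4 4 4 5
  R[6]: 1 1 1 2 3 4 5 5 6
  R[7]: 1 2 2 3 4 5 6 6 7
  R[8]: 1 2 2 3 4 5 6 7 8
  R[9]: 1 2 3 4 5 6 7 8 9

giving w = (4, 6, 9, 5, 1, 7, 2, 8, 3) via Δ²R.

|D(w)|=19, |Ess(w)|=5:

[(3, 5, 1), (3, 8, 2), (4, 3, 0), (6, 3, 1), (8, 3, 2)]


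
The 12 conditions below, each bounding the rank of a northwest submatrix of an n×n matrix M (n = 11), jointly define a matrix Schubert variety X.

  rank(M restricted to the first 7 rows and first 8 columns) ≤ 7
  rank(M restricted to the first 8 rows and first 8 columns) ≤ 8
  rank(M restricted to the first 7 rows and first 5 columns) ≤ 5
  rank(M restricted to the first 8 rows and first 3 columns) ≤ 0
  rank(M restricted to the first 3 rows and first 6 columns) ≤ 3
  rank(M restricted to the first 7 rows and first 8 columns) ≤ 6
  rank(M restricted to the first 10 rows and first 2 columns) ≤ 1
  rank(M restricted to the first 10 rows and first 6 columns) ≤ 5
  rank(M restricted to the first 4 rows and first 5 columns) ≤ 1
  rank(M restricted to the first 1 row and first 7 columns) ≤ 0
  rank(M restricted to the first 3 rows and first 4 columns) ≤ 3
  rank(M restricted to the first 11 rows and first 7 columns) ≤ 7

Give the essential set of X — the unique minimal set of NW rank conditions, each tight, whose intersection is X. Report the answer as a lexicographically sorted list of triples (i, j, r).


Computing R[i][j] = min implied NW-rank bound (n=11, 12 conditions):

  i=1: 0  0  0  0  0  0  0  1  1  1  1
  i=2: 0  0  0  1  1  1  1  2  2  2  2
  i=3: 0  0  0  1  1  2  2  3  3  3  3
  i=4: 0  0  0  1  1  2  3  4  4  4  4
  i=5: 0  0  0  1  2  3  4  5  5  5  5
  i=6: 0  0  0  1  2  3  4  5  6  6  6
  i=7: 0  0  0  1  2  3  4  5  6  7  7
  i=8: 0  0  0  1  2  3  4  5  6  7  8
  i=9: 1  1  1  2  3  4  5  6  7  8  9
  i=10: 1  1  2  3  4  5  6  7  8  9  10
  i=11: 1  2  3  4  5  6  7  8  9  10  11

the unique w with this rank table is (8, 4, 6, 7, 5, 9, 10, 11, 1, 3, 2).

ℓ(w)=31; the 4 essential cells (i,j,r):

[(1, 7, 0), (4, 5, 1), (8, 3, 0), (10, 2, 1)]


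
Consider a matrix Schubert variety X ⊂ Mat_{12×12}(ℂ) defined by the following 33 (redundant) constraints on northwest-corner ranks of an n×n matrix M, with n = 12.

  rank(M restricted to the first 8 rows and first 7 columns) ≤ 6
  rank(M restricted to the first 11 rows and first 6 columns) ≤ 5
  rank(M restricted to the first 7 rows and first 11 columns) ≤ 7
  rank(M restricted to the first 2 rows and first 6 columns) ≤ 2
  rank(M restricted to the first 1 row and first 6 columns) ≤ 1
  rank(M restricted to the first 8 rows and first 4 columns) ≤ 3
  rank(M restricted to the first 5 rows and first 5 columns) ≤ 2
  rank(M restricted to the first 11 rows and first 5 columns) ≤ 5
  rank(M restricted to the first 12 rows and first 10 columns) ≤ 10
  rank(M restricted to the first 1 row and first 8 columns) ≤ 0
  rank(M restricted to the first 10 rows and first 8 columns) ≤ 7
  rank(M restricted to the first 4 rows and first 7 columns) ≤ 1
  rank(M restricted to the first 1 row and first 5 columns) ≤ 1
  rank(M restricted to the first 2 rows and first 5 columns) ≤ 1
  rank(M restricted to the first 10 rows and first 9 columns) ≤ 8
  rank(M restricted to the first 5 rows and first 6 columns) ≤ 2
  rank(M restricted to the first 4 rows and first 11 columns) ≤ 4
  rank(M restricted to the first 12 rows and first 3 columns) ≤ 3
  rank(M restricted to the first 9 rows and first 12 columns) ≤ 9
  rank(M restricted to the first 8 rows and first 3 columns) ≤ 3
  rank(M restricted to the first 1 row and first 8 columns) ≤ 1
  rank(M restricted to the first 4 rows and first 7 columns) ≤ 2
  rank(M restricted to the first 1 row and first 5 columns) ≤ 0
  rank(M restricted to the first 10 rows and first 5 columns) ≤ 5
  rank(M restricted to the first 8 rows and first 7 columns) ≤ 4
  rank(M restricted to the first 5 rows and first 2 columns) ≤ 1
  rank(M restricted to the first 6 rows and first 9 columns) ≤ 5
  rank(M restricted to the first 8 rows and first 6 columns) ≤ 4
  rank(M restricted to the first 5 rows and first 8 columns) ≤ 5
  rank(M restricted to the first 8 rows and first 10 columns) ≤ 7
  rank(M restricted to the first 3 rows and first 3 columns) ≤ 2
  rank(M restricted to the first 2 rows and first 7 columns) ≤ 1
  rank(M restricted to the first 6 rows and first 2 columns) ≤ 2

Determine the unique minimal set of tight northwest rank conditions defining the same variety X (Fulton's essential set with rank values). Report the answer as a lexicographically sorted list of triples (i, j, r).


Rank table r_w(12×12) implied by the 33 constraints:

  R[1]: 0 | 0 | 0 | 0 | 0 | 0 | 0 | 0 | 1 | 1 | 1 | 1
  R[2]: 1 | 1 | 1 | 1 | 1 | 1 | 1 | 1 | 2 | 2 | 2 | 2
  R[3]: 1 | 1 | 1 | 1 | 1 | 1 | 1 | 2 | 3 | 3 | 3 | 3
  R[4]: 1 | 1 | 1 | 1 | 1 | 1 | 1 | 2 | 3 | 4 | 4 | 4
  R[5]: 1 | 1 | 2 | 2 | 2 | 2 | 2 | 3 | 4 | 5 | 5 | 5
  R[6]: 1 | 2 | 3 | 3 | 3 | 3 | 3 | 4 | 5 | 6 | 6 | 6
  R[7]: 1 | 2 | 3 | 3 | 4 | 4 | 4 | 5 | 6 | 7 | 7 | 7
  R[8]: 1 | 2 | 3 | 3 | 4 | 4 | 4 | 5 | 6 | 7 | 8 | 8
  R[9]: 1 | 2 | 3 | 4 | 5 | 5 | 5 | 6 | 7 | 8 | 9 | 9
  R[10]: 1 | 2 | 3 | 4 | 5 | 5 | 6 | 7 | 8 | 9 | 10 | 10
  R[11]: 1 | 2 | 3 | 4 | 5 | 5 | 6 | 7 | 8 | 9 | 10 | 11
  R[12]: 1 | 2 | 3 | 4 | 5 | 6 | 7 | 8 | 9 | 10 | 11 | 12

so w = (9, 1, 8, 10, 3, 2, 5, 11, 4, 7, 12, 6).

6 SE-corners of the 27-cell Rothe diagram give Ess(w):

[(1, 8, 0), (4, 7, 1), (5, 2, 1), (8, 4, 3), (8, 7, 4), (11, 6, 5)]


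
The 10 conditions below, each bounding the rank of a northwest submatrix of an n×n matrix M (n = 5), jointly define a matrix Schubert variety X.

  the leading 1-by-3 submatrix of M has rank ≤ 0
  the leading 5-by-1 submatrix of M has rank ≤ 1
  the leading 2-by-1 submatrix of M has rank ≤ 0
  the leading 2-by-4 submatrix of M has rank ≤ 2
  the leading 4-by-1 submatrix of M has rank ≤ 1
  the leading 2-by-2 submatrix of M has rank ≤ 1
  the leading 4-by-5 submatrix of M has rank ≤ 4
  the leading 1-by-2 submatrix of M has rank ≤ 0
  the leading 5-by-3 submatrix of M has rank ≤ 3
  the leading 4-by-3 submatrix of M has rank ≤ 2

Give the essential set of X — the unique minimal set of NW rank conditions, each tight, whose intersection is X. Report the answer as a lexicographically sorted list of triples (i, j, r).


The tightest implied rank at each (i,j), from the 10 conditions:

  R[1]: 0  0  0  1  1
  R[2]: 0  1  1  2  2
  R[3]: 1  2  2  3  3
  R[4]: 1  2  2  3  4
  R[5]: 1  2  3  4  5

the unique w with this rank table is (4, 2, 1, 5, 3).

Fulton essential set (3 of the 5 Rothe cells):

[(1, 3, 0), (2, 1, 0), (4, 3, 2)]


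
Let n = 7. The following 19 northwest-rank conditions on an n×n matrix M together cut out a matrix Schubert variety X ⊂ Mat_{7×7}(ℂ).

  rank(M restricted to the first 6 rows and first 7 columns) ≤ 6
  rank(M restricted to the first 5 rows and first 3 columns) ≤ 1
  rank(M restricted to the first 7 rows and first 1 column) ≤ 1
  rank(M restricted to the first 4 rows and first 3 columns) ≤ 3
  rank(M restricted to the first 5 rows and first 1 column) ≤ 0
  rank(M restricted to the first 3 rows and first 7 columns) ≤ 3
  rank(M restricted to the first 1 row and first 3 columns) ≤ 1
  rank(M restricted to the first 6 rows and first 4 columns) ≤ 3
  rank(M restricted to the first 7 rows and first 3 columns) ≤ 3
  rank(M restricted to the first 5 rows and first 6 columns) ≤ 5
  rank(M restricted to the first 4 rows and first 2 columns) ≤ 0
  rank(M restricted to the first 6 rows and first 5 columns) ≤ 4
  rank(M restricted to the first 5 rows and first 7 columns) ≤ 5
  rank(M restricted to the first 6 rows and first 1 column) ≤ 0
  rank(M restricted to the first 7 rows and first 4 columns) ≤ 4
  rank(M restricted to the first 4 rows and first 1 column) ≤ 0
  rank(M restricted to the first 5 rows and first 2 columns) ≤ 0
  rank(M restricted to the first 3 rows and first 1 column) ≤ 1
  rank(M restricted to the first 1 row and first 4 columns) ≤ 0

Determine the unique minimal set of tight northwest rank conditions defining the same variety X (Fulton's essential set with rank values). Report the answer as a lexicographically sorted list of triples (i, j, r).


Computing R[i][j] = min implied NW-rank bound (n=7, 19 conditions):

  i=1: 0 0 0 0 1 1 1
  i=2: 0 0 1 1 2 2 2
  i=3: 0 0 1 2 3 3 3
  i=4: 0 0 1 2 3 4 4
  i=5: 0 0 1 2 3 4 5
  i=6: 0 1 2 3 4 5 6
  i=7: 1 2 3 4 5 6 7

second differences of R give the permutation w = (5, 3, 4, 6, 7, 2, 1).

Fulton essential set (3 of the 13 Rothe cells):

[(1, 4, 0), (5, 2, 0), (6, 1, 0)]


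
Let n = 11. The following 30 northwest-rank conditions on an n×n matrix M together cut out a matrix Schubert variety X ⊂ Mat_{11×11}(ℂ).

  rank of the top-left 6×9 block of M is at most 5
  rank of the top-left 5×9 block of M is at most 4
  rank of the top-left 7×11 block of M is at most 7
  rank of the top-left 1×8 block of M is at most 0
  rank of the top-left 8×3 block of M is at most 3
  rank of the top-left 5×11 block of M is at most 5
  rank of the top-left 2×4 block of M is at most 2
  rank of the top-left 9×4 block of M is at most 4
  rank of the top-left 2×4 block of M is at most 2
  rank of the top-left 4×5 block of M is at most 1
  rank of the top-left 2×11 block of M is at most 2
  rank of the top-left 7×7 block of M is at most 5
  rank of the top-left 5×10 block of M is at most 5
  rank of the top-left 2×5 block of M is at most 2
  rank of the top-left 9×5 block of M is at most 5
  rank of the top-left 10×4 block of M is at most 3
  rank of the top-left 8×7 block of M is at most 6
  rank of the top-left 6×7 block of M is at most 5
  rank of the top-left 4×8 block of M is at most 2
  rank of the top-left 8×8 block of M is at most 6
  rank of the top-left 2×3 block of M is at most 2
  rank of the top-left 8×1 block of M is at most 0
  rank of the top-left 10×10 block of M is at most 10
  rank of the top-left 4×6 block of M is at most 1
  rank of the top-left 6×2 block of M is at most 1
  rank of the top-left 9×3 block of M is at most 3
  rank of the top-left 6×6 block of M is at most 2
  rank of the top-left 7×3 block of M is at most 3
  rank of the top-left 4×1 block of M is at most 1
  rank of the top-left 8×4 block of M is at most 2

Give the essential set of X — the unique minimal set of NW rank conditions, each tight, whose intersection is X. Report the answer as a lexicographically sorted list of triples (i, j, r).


Reconstructing r_w from the 30 given conditions:

  R[1]: 0, 0, 0, 0, 0, 0, 0, 0, 1, 1, 1
  R[2]: 0, 1, 1, 1, 1, 1, 1, 1, 2, 2, 2
  R[3]: 0, 1, 1, 1, 1, 1, 2, 2, 3, 3, 3
  R[4]: 0, 1, 1, 1, 1, 1, 2, 2, 3, 4, 4
  R[5]: 0, 1, 2, 2, 2, 2, 3, 3, 4, 5, 5
  R[6]: 0, 1, 2, 2, 2, 2, 3, 4, 5, 6, 6
  R[7]: 0, 1, 2, 2, 3, 3, 4, 5, 6, 7, 7
  R[8]: 0, 1, 2, 2, 3, 4, 5, 6, 7, 8, 8
  R[9]: 1, 2, 3, 3, 4, 5, 6, 7, 8, 9, 9
  R[10]: 1, 2, 3, 3, 4, 5, 6, 7, 8, 9, 10
  R[11]: 1, 2, 3, 4, 5, 6, 7, 8, 9, 10, 11

the unique w with this rank table is (9, 2, 7, 10, 3, 8, 5, 6, 1, 11, 4).

Rothe diagram D(w) (30 cells), 7 SE-corners (essential conditions):

[(1, 8, 0), (4, 6, 1), (4, 8, 2), (6, 6, 2), (8, 1, 0), (8, 4, 2), (10, 4, 3)]


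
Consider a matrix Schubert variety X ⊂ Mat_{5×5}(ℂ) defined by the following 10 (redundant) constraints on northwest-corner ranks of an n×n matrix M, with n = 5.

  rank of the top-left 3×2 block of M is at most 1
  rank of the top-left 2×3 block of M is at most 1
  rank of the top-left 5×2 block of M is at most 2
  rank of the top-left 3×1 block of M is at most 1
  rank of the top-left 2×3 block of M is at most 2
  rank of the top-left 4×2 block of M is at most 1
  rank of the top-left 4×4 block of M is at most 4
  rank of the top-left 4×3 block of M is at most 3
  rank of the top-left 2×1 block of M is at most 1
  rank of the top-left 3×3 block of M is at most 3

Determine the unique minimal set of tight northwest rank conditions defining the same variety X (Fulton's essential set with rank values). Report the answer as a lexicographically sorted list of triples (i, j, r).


Reconstructing r_w from the 10 given conditions:

  row 1: 1  1  1  1  1
  row 2: 1  1  1  2  2
  row 3: 1  1  2  3  3
  row 4: 1  1  2  3  4
  row 5: 1  2  3  4  5

the unique w with this rank table is (1, 4, 3, 5, 2).

ℓ(w)=4; the 2 essential cells (i,j,r):

[(2, 3, 1), (4, 2, 1)]


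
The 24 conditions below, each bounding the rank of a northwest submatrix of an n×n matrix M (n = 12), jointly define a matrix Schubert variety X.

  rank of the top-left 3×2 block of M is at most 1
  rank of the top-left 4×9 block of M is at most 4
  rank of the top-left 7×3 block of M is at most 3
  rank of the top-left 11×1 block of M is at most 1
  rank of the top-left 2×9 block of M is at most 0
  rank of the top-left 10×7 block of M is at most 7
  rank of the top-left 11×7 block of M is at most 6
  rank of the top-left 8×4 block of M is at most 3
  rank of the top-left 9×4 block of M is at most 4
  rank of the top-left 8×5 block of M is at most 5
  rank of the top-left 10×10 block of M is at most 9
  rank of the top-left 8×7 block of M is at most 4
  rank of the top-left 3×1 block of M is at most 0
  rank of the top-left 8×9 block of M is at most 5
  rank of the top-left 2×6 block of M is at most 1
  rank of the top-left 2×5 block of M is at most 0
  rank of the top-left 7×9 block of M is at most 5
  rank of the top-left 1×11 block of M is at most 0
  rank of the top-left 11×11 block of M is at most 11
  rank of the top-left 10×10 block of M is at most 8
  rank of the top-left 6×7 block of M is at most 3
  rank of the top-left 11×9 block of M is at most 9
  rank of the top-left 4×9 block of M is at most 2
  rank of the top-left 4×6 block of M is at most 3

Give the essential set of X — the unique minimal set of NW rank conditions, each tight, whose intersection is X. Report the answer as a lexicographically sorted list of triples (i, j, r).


Rank table r_w(12×12) implied by the 24 constraints:

  i=1: 0  0  0  0  0  0  0  0  0  0  0  1
  i=2: 0  0  0  0  0  0  0  0  0  1  1  2
  i=3: 0  1  1  1  1  1  1  1  1  2  2  3
  i=4: 1  2  2  2  2  2  2  2  2  3  3  4
  i=5: 1  2  3  3  3  3  3  3  3  4  4  5
  i=6: 1  2  3  3  3  3  3  4  4  5  5  6
  i=7: 1  2  3  3  4  4  4  5  5  6  6  7
  i=8: 1  2  3  3  4  4  4  5  5  6  7  8
  i=9: 1  2  3  4  5  5  5  6  6  7  8  9
  i=10: 1  2  3  4  5  6  6  7  7  8  9  10
  i=11: 1  2  3  4  5  6  6  7  8  9  10  11
  i=12: 1  2  3  4  5  6  7  8  9  10  11  12

giving w = (12, 10, 2, 1, 3, 8, 5, 11, 4, 6, 9, 7) via Δ²R.

8 SE-corners of the 31-cell Rothe diagram give Ess(w):

[(1, 11, 0), (2, 9, 0), (3, 1, 0), (6, 7, 3), (8, 4, 3), (8, 7, 4), (8, 9, 5), (11, 7, 6)]


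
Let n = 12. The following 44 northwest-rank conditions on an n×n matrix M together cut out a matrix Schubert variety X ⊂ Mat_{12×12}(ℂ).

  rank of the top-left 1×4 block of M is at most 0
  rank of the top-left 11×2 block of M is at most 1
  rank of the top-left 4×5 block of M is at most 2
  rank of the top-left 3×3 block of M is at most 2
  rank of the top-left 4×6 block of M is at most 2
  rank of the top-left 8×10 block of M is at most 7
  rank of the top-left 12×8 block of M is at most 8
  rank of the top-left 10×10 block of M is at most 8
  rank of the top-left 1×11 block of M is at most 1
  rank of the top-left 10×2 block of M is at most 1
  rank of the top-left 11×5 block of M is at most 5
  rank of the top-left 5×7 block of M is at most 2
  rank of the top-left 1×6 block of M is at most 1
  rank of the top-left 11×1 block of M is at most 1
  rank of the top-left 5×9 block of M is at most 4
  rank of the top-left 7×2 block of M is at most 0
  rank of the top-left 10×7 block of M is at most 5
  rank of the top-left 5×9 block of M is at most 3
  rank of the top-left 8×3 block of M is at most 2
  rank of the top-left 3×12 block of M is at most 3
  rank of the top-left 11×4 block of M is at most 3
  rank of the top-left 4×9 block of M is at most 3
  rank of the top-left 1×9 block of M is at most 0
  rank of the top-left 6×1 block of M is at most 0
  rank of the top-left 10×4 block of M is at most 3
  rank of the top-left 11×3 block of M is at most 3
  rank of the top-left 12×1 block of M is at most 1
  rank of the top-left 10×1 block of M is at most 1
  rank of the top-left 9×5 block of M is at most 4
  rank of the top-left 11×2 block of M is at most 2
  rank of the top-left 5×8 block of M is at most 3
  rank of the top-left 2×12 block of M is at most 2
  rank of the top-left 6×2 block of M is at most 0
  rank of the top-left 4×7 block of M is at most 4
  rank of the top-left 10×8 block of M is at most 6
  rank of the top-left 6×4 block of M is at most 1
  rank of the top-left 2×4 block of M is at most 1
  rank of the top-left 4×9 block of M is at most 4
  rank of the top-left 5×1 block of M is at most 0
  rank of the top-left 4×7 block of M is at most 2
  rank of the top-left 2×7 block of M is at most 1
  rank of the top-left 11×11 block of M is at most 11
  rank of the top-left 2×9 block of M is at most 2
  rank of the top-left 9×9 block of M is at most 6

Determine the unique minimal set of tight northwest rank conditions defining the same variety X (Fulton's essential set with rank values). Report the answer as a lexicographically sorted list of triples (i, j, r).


Reconstructing r_w from the 44 given conditions:

  i=1: 0 0 0 0 0 0 0 0 0 1 1 1
  i=2: 0 0 1 1 1 1 1 1 1 2 2 2
  i=3: 0 0 1 1 2 2 2 2 2 3 3 3
  i=4: 0 0 1 1 2 2 2 3 3 4 4 4
  i=5: 0 0 1 1 2 2 2 3 3 4 5 5
  i=6: 0 0 1 1 2 3 3 4 4 5 6 6
  i=7: 0 0 1 2 3 4 4 5 5 6 7 7
  i=8: 1 1 2 3 4 5 5 6 6 7 8 8
  i=9: 1 1 2 3 4 5 5 6 6 7 8 9
  i=10: 1 1 2 3 4 5 5 6 7 8 9 10
  i=11: 1 1 2 3 4 5 6 7 8 9 10 11
  i=12: 1 2 3 4 5 6 7 8 9 10 11 12

so w = (10, 3, 5, 8, 11, 6, 4, 1, 12, 9, 7, 2).

Fulton essential set (8 of the 36 Rothe cells):

[(1, 9, 0), (5, 7, 2), (5, 9, 3), (6, 4, 1), (7, 2, 0), (9, 9, 6), (10, 7, 5), (11, 2, 1)]


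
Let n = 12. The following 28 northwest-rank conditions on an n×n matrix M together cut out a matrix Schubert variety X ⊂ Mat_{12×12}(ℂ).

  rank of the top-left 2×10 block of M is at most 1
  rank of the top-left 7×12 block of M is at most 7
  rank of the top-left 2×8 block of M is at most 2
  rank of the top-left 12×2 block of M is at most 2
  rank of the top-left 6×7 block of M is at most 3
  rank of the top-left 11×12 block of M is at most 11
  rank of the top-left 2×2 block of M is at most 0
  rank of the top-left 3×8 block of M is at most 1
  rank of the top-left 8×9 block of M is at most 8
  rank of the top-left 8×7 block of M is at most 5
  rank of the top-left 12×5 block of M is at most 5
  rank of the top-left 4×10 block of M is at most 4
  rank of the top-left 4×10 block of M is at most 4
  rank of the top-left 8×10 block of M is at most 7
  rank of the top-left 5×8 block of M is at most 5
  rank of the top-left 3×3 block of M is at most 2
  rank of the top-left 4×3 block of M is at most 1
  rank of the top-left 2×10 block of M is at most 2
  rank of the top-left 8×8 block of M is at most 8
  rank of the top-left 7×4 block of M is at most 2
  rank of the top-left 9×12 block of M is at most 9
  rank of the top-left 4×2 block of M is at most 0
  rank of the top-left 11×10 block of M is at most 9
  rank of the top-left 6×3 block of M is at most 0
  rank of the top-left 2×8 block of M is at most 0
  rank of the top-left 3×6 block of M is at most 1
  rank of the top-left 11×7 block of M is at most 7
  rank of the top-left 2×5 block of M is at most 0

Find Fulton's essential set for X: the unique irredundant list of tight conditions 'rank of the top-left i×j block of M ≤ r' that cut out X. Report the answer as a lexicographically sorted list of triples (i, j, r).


Rank table r_w(12×12) implied by the 28 constraints:

  0, 0, 0, 0, 0, 0, 0, 0, 1, 1, 1, 1
  0, 0, 0, 0, 0, 0, 0, 0, 1, 1, 2, 2
  0, 0, 0, 1, 1, 1, 1, 1, 2, 2, 3, 3
  0, 0, 0, 1, 2, 2, 2, 2, 3, 3, 4, 4
  0, 0, 0, 1, 2, 3, 3, 3, 4, 4, 5, 5
  0, 0, 0, 1, 2, 3, 3, 4, 5, 5, 6, 6
  1, 1, 1, 2, 3, 4, 4, 5, 6, 6, 7, 7
  1, 2, 2, 3, 4, 5, 5, 6, 7, 7, 8, 8
  1, 2, 3, 4, 5, 6, 6, 7, 8, 8, 9, 9
  1, 2, 3, 4, 5, 6, 7, 8, 9, 9, 10, 10
  1, 2, 3, 4, 5, 6, 7, 8, 9, 9, 10, 11
  1, 2, 3, 4, 5, 6, 7, 8, 9, 10, 11, 12

giving w = (9, 11, 4, 5, 6, 8, 1, 2, 3, 7, 12, 10) via Δ²R.

|D(w)|=31, |Ess(w)|=5:

[(2, 8, 0), (2, 10, 1), (6, 3, 0), (6, 7, 3), (11, 10, 9)]


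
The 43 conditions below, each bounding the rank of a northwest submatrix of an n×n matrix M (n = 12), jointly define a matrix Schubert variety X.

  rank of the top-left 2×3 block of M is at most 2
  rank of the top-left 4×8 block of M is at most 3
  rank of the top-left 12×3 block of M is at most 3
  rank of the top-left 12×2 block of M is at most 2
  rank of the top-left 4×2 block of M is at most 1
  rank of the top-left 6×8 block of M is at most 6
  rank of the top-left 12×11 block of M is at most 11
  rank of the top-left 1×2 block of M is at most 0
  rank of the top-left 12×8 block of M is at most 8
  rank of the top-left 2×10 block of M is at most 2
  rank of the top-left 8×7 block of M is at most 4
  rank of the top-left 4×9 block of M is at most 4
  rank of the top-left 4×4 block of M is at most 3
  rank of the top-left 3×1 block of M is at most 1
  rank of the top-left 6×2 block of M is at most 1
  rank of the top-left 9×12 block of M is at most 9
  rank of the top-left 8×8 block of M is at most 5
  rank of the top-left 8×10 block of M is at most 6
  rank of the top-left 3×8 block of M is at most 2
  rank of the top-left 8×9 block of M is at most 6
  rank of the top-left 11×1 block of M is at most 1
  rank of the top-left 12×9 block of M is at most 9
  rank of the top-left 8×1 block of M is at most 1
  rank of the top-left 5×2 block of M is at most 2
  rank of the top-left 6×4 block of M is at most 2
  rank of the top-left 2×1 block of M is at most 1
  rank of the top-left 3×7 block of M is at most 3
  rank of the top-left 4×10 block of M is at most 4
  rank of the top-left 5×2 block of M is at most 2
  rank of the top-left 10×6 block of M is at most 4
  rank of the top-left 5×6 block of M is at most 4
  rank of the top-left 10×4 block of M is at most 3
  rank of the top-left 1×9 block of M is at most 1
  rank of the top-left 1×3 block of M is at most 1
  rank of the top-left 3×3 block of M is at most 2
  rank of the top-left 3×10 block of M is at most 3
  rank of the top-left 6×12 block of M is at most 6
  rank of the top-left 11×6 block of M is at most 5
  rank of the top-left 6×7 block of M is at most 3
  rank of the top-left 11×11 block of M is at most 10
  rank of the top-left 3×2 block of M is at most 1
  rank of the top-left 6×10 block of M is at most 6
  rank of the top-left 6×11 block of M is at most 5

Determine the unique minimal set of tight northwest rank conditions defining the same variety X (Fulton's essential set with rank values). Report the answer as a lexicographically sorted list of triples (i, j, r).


Propagating the 43 rank bounds to every northwest block:

  R[1]: 0  0  1  1  1  1  1  1  1  1  1  1
  R[2]: 1  1  2  2  2  2  2  2  2  2  2  2
  R[3]: 1  1  2  2  2  2  2  2  3  3  3  3
  R[4]: 1  1  2  2  3  3  3  3  4  4  4  4
  R[5]: 1  1  2  2  3  3  3  4  5  5  5  5
  R[6]: 1  1  2  2  3  3  3  4  5  5  5  6
  R[7]: 1  2  3  3  4  4  4  5  6  6  6  7
  R[8]: 1  2  3  3  4  4  4  5  6  6  7  8
  R[9]: 1  2  3  3  4  4  5  6  7  7  8  9
  R[10]: 1  2  3  3  4  4  5  6  7  8  9  10
  R[11]: 1  2  3  4  5  5  6  7  8  9  10  11
  R[12]: 1  2  3  4  5  6  7  8  9  10  11  12

second differences of R give the permutation w = (3, 1, 9, 5, 8, 12, 2, 11, 7, 10, 4, 6).

|D(w)|=28, |Ess(w)|=10:

[(1, 2, 0), (3, 8, 2), (6, 2, 1), (6, 4, 2), (6, 7, 3), (6, 11, 5), (8, 7, 4), (8, 10, 6), (10, 4, 3), (10, 6, 4)]


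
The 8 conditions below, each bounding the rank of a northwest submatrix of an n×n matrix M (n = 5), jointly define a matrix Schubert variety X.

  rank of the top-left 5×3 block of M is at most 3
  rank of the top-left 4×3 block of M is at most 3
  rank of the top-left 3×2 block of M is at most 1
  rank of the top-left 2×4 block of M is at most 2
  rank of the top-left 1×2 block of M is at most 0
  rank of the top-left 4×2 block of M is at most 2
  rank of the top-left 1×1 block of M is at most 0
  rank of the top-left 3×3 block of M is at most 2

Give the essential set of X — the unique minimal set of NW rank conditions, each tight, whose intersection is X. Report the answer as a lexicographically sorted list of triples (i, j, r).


Propagating the 8 rank bounds to every northwest block:

  0 | 0 | 1 | 1 | 1
  1 | 1 | 2 | 2 | 2
  1 | 1 | 2 | 3 | 3
  1 | 2 | 3 | 4 | 4
  1 | 2 | 3 | 4 | 5

so w = (3, 1, 4, 2, 5).

D(w) has 3 cells with 2 SE-corners; essential set:

[(1, 2, 0), (3, 2, 1)]


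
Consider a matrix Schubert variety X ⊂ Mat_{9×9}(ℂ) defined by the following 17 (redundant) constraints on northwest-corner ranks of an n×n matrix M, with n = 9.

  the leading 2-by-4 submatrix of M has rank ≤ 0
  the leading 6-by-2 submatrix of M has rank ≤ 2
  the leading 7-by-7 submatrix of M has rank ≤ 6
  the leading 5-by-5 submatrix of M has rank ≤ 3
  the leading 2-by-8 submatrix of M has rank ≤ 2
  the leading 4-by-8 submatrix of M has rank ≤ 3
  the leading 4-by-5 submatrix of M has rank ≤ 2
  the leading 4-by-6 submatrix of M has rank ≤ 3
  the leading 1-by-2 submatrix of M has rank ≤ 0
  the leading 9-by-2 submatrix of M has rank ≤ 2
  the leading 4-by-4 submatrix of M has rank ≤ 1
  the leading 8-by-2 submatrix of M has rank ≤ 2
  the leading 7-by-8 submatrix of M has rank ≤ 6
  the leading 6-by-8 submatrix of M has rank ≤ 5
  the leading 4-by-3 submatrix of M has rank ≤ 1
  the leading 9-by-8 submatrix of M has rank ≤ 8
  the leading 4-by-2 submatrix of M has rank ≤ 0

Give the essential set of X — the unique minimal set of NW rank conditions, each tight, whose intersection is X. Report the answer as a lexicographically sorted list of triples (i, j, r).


Computing R[i][j] = min implied NW-rank bound (n=9, 17 conditions):

  R[1]: 0 0 0 0 1 1 1 1 1
  R[2]: 0 0 0 0 1 2 2 2 2
  R[3]: 0 0 1 1 2 3 3 3 3
  R[4]: 0 0 1 1 2 3 3 3 4
  R[5]: 1 1 2 2 3 4 4 4 5
  R[6]: 1 2 3 3 4 5 5 5 6
  R[7]: 1 2 3 4 5 6 6 6 7
  R[8]: 1 2 3 4 5 6 7 7 8
  R[9]: 1 2 3 4 5 6 7 8 9

the unique w with this rank table is (5, 6, 3, 9, 1, 2, 4, 7, 8).

Fulton essential set (4 of the 15 Rothe cells):

[(2, 4, 0), (4, 2, 0), (4, 4, 1), (4, 8, 3)]


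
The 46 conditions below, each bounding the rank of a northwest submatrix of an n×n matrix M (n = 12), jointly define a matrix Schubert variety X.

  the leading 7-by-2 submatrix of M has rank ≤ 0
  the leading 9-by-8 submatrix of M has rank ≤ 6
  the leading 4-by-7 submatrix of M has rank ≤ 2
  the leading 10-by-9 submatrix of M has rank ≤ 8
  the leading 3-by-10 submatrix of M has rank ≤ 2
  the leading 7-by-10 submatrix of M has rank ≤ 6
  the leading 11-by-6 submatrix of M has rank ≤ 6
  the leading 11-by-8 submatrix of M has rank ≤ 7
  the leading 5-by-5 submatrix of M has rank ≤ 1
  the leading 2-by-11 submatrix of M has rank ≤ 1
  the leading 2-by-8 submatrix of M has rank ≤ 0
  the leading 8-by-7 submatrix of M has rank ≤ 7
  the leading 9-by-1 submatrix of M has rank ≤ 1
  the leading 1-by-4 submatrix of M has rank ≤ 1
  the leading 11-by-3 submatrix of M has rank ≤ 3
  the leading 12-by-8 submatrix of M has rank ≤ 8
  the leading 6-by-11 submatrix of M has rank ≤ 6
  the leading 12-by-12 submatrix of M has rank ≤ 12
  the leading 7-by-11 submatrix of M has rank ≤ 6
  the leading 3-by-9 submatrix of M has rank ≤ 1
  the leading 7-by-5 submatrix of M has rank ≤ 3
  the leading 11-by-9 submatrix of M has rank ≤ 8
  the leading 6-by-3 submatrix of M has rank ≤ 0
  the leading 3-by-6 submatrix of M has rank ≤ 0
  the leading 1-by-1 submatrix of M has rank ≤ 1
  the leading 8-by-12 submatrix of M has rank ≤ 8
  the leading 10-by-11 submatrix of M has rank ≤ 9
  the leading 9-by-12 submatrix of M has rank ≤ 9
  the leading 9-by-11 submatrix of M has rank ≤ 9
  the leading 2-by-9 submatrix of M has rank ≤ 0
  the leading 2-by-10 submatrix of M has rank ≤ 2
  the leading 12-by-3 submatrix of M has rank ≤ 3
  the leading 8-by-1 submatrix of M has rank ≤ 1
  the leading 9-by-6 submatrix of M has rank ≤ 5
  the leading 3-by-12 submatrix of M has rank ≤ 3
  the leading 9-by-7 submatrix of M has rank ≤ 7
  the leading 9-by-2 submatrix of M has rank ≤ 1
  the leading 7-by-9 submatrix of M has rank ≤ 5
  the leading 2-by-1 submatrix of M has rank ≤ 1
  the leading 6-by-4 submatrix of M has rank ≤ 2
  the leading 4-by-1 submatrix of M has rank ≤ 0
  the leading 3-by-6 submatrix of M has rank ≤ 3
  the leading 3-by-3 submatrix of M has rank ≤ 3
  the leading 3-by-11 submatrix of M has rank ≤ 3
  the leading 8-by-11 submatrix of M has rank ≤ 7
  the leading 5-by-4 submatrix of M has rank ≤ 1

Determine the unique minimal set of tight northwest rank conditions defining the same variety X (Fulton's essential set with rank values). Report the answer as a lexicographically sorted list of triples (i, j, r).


Computing R[i][j] = min implied NW-rank bound (n=12, 46 conditions):

  R[1]: 0 0 0 0 0 0 0 0 0 1 1 1
  R[2]: 0 0 0 0 0 0 0 0 0 1 1 2
  R[3]: 0 0 0 0 0 0 1 1 1 2 2 3
  R[4]: 0 0 0 1 1 1 2 2 2 3 3 4
  R[5]: 0 0 0 1 1 2 3 3 3 4 4 5
  R[6]: 0 0 0 1 2 3 4 4 4 5 5 6
  R[7]: 0 0 1 2 3 4 5 5 5 6 6 7
  R[8]: 1 1 2 3 4 5 6 6 6 7 7 8
  R[9]: 1 1 2 3 4 5 6 6 7 8 8 9
  R[10]: 1 2 3 4 5 6 7 7 8 9 9 10
  R[11]: 1 2 3 4 5 6 7 7 8 9 10 11
  R[12]: 1 2 3 4 5 6 7 8 9 10 11 12

so w = (10, 12, 7, 4, 6, 5, 3, 1, 9, 2, 11, 8).

Rothe diagram D(w) (40 cells), 9 SE-corners (essential conditions):

[(2, 9, 0), (2, 11, 1), (3, 6, 0), (5, 5, 1), (6, 3, 0), (7, 2, 0), (9, 2, 1), (9, 8, 6), (11, 8, 7)]


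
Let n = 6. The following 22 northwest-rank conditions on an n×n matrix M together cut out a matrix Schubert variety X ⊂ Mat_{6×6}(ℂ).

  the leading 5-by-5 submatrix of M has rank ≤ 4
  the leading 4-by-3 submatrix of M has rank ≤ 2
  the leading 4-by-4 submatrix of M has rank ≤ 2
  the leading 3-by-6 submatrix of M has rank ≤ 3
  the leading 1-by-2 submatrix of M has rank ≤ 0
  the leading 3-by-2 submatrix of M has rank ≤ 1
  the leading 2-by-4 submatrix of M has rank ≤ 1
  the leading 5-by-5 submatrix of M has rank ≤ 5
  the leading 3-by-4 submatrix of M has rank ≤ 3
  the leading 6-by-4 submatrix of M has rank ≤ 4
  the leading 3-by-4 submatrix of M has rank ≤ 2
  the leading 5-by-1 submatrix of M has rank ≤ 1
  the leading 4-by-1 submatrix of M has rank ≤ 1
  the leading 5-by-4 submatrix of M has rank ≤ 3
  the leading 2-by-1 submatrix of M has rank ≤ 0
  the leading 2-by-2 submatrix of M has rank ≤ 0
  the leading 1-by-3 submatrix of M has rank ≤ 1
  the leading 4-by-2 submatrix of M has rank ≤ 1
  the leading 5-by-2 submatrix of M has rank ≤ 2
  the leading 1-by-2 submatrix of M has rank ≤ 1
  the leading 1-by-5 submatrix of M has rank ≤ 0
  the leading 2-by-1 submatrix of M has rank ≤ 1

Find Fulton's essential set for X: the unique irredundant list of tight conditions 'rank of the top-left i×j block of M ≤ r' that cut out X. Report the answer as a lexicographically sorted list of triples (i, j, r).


Reconstructing r_w from the 22 given conditions:

  row 1: 0, 0, 0, 0, 0, 1
  row 2: 0, 0, 1, 1, 1, 2
  row 3: 1, 1, 2, 2, 2, 3
  row 4: 1, 1, 2, 2, 3, 4
  row 5: 1, 2, 3, 3, 4, 5
  row 6: 1, 2, 3, 4, 5, 6

reading off 1-entries of Δ²R: w = (6, 3, 1, 5, 2, 4).

D(w) has 9 cells with 4 SE-corners; essential set:

[(1, 5, 0), (2, 2, 0), (4, 2, 1), (4, 4, 2)]


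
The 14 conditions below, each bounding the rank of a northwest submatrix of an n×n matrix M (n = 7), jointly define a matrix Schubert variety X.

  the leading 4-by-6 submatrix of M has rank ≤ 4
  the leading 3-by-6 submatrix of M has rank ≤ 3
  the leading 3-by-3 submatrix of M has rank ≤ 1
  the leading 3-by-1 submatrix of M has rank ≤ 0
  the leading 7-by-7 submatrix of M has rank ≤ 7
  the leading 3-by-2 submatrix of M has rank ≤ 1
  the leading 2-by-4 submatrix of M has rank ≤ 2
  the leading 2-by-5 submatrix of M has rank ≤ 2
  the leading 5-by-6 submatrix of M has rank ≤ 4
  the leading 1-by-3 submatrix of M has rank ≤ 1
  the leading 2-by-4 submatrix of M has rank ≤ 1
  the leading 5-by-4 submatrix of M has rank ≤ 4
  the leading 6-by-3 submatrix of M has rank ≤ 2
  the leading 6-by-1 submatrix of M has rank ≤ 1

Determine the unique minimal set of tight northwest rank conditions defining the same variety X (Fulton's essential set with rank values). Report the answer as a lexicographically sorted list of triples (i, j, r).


Propagating the 14 rank bounds to every northwest block:

  row 1: 0, 1, 1, 1, 1, 1, 1
  row 2: 0, 1, 1, 1, 2, 2, 2
  row 3: 0, 1, 1, 2, 3, 3, 3
  row 4: 1, 2, 2, 3, 4, 4, 4
  row 5: 1, 2, 2, 3, 4, 4, 5
  row 6: 1, 2, 2, 3, 4, 5, 6
  row 7: 1, 2, 3, 4, 5, 6, 7

reading off 1-entries of Δ²R: w = (2, 5, 4, 1, 7, 6, 3).

Fulton essential set (5 of the 9 Rothe cells):

[(2, 4, 1), (3, 1, 0), (3, 3, 1), (5, 6, 4), (6, 3, 2)]


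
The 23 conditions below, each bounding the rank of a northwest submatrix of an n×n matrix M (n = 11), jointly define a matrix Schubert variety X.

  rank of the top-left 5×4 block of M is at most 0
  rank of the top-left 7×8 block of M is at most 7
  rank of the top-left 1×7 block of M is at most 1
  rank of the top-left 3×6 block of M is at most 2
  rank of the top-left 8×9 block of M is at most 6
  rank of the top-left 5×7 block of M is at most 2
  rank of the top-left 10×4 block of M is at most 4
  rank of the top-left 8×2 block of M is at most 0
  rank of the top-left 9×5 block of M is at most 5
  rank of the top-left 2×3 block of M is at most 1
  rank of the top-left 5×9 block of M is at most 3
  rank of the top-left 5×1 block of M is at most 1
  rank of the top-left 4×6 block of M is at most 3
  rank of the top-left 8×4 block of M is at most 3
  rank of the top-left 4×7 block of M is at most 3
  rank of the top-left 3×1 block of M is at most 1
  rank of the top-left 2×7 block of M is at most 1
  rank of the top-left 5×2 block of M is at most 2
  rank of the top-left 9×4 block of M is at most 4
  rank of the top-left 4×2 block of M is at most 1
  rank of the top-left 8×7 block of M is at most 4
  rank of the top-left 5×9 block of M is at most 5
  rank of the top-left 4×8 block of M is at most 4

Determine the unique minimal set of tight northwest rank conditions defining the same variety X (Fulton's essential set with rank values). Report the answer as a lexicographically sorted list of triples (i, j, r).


Reconstructing r_w from the 23 given conditions:

  R[1]: 0  0  0  0  1  1  1  1  1  1  1
  R[2]: 0  0  0  0  1  1  1  2  2  2  2
  R[3]: 0  0  0  0  1  2  2  3  3  3  3
  R[4]: 0  0  0  0  1  2  2  3  3  4  4
  R[5]: 0  0  0  0  1  2  2  3  3  4  5
  R[6]: 0  0  1  1  2  3  3  4  4  5  6
  R[7]: 0  0  1  2  3  4  4  5  5  6  7
  R[8]: 0  0  1  2  3  4  4  5  6  7  8
  R[9]: 1  1  2  3  4  5  5  6  7  8  9
  R[10]: 1  2  3  4  5  6  6  7  8  9  10
  R[11]: 1  2  3  4  5  6  7  8  9  10  11

second differences of R give the permutation w = (5, 8, 6, 10, 11, 3, 4, 9, 1, 2, 7).

D(w) has 33 cells with 6 SE-corners; essential set:

[(2, 7, 1), (5, 4, 0), (5, 7, 2), (5, 9, 3), (8, 2, 0), (8, 7, 4)]


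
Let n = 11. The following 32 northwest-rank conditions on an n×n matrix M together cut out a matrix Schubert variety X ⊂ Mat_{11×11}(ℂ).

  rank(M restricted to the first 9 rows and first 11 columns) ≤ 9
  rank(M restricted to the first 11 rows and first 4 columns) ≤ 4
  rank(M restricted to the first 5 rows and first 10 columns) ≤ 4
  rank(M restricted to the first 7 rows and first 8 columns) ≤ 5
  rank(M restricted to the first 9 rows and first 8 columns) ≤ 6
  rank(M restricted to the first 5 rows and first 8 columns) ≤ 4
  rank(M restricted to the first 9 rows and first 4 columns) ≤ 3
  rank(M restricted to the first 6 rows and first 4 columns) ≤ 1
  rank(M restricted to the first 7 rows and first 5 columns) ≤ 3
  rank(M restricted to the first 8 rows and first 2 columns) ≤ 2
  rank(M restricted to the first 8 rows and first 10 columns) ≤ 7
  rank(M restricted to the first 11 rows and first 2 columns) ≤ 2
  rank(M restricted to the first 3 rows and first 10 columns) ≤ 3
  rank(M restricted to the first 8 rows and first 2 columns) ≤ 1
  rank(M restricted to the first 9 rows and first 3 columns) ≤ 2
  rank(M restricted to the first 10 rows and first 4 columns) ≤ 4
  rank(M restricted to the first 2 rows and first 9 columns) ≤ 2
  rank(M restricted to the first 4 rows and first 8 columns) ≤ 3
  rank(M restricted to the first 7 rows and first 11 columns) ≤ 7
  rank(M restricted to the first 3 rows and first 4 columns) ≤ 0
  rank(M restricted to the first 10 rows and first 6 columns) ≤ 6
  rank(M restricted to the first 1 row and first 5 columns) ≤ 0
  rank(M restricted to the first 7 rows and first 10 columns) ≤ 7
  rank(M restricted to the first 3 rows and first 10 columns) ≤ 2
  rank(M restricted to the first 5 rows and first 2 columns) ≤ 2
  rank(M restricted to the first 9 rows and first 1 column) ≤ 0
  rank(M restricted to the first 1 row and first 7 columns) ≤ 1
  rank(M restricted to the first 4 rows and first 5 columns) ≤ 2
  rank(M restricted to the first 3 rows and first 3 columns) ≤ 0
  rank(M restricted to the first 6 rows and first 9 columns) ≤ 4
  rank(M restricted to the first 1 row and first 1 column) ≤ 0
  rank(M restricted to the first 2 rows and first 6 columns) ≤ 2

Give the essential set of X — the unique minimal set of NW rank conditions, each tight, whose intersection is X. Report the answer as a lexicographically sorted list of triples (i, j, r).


Propagating the 32 rank bounds to every northwest block:

  0 | 0 | 0 | 0 | 0 | 1 | 1 | 1 | 1 | 1 | 1
  0 | 0 | 0 | 0 | 1 | 2 | 2 | 2 | 2 | 2 | 2
  0 | 0 | 0 | 0 | 1 | 2 | 2 | 2 | 2 | 2 | 3
  0 | 1 | 1 | 1 | 2 | 3 | 3 | 3 | 3 | 3 | 4
  0 | 1 | 1 | 1 | 2 | 3 | 4 | 4 | 4 | 4 | 5
  0 | 1 | 1 | 1 | 2 | 3 | 4 | 4 | 4 | 5 | 6
  0 | 1 | 2 | 2 | 3 | 4 | 5 | 5 | 5 | 6 | 7
  0 | 1 | 2 | 3 | 4 | 5 | 6 | 6 | 6 | 7 | 8
  0 | 1 | 2 | 3 | 4 | 5 | 6 | 6 | 7 | 8 | 9
  1 | 2 | 3 | 4 | 5 | 6 | 7 | 7 | 8 | 9 | 10
  1 | 2 | 3 | 4 | 5 | 6 | 7 | 8 | 9 | 10 | 11

second differences of R give the permutation w = (6, 5, 11, 2, 7, 10, 3, 4, 9, 1, 8).

7 SE-corners of the 30-cell Rothe diagram give Ess(w):

[(1, 5, 0), (3, 4, 0), (3, 10, 2), (6, 4, 1), (6, 9, 4), (9, 1, 0), (9, 8, 6)]
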